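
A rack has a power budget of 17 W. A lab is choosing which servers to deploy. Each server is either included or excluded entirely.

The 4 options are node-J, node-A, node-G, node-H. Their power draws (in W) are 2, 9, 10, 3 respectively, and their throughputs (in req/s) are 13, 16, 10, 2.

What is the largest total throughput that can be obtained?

31

Allowing fractional choices, the relaxed optimum would be about 35.0, but servers are indivisible.
node-J + node-A + node-H: power draw 2 + 9 + 3 = 14 ≤ 17, throughput 13 + 16 + 2 = 31.
node-J + node-A: power draw 2 + 9 = 11 ≤ 17, throughput 13 + 16 = 29.
node-J + node-G + node-H: power draw 2 + 10 + 3 = 15 ≤ 17, throughput 13 + 10 + 2 = 25.
Best is node-J, node-A, and node-H with total throughput 31.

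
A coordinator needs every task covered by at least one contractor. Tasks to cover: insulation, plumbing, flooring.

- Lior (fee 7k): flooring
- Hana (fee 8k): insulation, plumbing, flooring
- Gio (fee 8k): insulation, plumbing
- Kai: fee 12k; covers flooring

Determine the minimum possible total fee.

8

Hana alone covers insulation, plumbing, flooring — every task.
Total fee: 8.
No cover costs less than 8.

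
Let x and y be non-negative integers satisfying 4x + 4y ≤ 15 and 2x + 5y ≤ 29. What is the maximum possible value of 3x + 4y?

(x,y)=(0,3): 4·0+4·3=12≤15, 2·0+5·3=15≤29, objective 12.
(x,y)=(1,2): 4·1+4·2=12≤15, 2·1+5·2=12≤29, objective 11.
(x,y)=(0,2): 4·0+4·2=8≤15, 2·0+5·2=10≤29, objective 8.
No feasible integer point exceeds 12.

12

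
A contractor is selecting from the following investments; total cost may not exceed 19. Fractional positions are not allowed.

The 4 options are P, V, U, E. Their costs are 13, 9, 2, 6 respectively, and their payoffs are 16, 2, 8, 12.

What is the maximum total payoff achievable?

V + U + E: cost 9 + 2 + 6 = 17 ≤ 19, payoff 2 + 8 + 12 = 22.
P + U: cost 13 + 2 = 15 ≤ 19, payoff 16 + 8 = 24.
P + E: cost 13 + 6 = 19 ≤ 19, payoff 16 + 12 = 28.
Best is P and E with total payoff 28.

28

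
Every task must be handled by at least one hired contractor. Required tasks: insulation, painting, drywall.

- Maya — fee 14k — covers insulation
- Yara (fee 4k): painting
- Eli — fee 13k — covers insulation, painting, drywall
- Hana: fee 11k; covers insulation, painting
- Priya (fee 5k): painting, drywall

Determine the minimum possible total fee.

This is a weighted set-cover instance.
The greedy cost-per-new-task heuristic would pick Priya and Hana for 16, but a cheaper cover exists.
Eli alone covers insulation, painting, drywall — every task.
Total fee: 13.
No cover costs less than 13.

13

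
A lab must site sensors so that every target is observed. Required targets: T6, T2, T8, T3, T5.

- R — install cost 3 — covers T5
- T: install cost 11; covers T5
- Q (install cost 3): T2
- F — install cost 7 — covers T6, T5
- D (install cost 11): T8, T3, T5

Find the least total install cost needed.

The greedy cost-per-new-target heuristic would pick R, Q, D, and F for 24, but a cheaper cover exists.
Choose Q, F, and D: together they cover T6, T2, T8, T3, T5 — every target.
Total install cost: 3 + 7 + 11 = 21.
No cover costs less than 21.

21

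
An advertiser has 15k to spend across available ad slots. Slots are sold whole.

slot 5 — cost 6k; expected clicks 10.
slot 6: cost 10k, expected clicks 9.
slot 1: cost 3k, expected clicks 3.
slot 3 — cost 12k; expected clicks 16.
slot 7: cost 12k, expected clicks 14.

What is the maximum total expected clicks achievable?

19

slot 1 + slot 7: cost 3 + 12 = 15 ≤ 15, expected clicks 3 + 14 = 17.
slot 1 + slot 3: cost 3 + 12 = 15 ≤ 15, expected clicks 3 + 16 = 19.
slot 3: cost 12 ≤ 15, expected clicks 16.
Best is slot 1 and slot 3 with total expected clicks 19.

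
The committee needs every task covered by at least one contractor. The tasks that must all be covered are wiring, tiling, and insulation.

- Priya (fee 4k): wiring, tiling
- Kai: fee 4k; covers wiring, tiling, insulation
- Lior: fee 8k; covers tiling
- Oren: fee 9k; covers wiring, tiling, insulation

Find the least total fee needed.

Kai alone covers wiring, tiling, insulation — every task.
Total fee: 4.

4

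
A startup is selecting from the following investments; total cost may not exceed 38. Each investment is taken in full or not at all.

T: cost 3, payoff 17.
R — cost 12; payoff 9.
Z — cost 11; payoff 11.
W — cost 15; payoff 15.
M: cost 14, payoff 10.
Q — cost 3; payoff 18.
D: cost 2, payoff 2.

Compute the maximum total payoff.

T + Z + W + Q + D: cost 3 + 11 + 15 + 3 + 2 = 34 ≤ 38, payoff 17 + 11 + 15 + 18 + 2 = 63.
T + Z + W + Q: cost 3 + 11 + 15 + 3 = 32 ≤ 38, payoff 17 + 11 + 15 + 18 = 61.
T + W + M + Q + D: cost 3 + 15 + 14 + 3 + 2 = 37 ≤ 38, payoff 17 + 15 + 10 + 18 + 2 = 62.
Best is T, Z, W, Q, and D with total payoff 63.

63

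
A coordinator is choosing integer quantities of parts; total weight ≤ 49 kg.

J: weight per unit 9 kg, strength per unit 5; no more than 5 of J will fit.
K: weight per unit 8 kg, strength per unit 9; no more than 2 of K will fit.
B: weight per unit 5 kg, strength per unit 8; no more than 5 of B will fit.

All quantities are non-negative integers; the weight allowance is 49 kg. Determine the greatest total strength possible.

58

This is a bounded integer knapsack.
Take 2×K and 5×B: weight 41 ≤ 49, strength 2·9 + 5·8 = 58.
B has the best ratio (8/5) and is taken to its limit of 5; remaining capacity is filled optimally with the others.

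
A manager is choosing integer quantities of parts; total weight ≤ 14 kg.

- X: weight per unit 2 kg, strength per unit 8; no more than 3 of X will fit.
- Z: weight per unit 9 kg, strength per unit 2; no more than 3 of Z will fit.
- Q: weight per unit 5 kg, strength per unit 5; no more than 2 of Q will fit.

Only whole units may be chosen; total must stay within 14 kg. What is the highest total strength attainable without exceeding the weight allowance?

29

2×X and 2×Q: weight 14 ≤ 14, strength 2·8 + 2·5 = 26.
3×X and 1×Q: weight 11 ≤ 14, strength 3·8 + 1·5 = 29.
Best is 29.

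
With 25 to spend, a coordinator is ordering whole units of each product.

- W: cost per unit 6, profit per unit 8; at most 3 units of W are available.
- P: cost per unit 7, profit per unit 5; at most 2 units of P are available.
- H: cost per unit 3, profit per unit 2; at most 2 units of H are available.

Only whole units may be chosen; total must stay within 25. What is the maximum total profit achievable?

W has the best ratio (8/6); taking only W gives at most 3×8 = 24 (stopped by the supply cap of 3).
Mixing does better — 3×W and 1×P: cost 25 ≤ 25, profit 3·8 + 1·5 = 29.

29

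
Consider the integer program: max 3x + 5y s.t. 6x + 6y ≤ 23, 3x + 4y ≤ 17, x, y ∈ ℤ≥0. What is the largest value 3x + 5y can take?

(x,y)=(0,3): 6·0+6·3=18≤23, 3·0+4·3=12≤17, objective 15.
(x,y)=(1,2): 6·1+6·2=18≤23, 3·1+4·2=11≤17, objective 13.
(x,y)=(0,2): 6·0+6·2=12≤23, 3·0+4·2=8≤17, objective 10.
The best lattice point is (0,3), giving 15.

15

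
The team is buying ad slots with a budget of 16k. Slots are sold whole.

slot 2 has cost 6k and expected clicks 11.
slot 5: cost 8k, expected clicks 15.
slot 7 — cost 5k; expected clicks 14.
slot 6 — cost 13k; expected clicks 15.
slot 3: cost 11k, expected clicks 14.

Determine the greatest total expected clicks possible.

29

Allowing fractional choices, the relaxed optimum would be about 34.5, but ad slots are indivisible.
slot 2 + slot 5: cost 6 + 8 = 14 ≤ 16, expected clicks 11 + 15 = 26.
slot 7 + slot 3: cost 5 + 11 = 16 ≤ 16, expected clicks 14 + 14 = 28.
slot 5 + slot 7: cost 8 + 5 = 13 ≤ 16, expected clicks 15 + 14 = 29.
Best is slot 5 and slot 7 with total expected clicks 29.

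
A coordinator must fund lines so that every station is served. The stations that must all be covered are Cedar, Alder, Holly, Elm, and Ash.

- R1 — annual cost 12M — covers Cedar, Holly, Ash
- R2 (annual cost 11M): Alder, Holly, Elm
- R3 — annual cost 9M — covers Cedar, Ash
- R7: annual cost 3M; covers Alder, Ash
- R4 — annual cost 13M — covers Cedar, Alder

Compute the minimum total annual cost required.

20

This is a weighted set-cover instance.
Choose R2 and R3: together they cover Cedar, Alder, Holly, Elm, Ash — every station.
Total annual cost: 11 + 9 = 20.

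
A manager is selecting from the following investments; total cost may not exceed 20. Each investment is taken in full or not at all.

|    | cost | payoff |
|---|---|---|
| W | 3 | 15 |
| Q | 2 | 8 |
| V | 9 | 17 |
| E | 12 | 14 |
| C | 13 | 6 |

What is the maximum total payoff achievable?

Allowing fractional choices, the relaxed optimum would be about 47.0, but investments are indivisible.
W + Q + V: cost 3 + 2 + 9 = 14 ≤ 20, payoff 15 + 8 + 17 = 40.
W + Q + E: cost 3 + 2 + 12 = 17 ≤ 20, payoff 15 + 8 + 14 = 37.
W + V: cost 3 + 9 = 12 ≤ 20, payoff 15 + 17 = 32.
Best is W, Q, and V with total payoff 40.

40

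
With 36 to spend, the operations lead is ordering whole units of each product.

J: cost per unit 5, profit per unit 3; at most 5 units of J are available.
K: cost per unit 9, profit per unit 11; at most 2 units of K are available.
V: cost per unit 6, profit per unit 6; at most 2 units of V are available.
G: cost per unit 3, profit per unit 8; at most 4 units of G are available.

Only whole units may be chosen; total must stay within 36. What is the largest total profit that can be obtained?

60

G has the best ratio (8/3); taking only G gives at most 4×8 = 32 (stopped by the supply cap of 4).
Mixing does better — 2×K, 1×V, and 4×G: cost 36 ≤ 36, profit 2·11 + 1·6 + 4·8 = 60.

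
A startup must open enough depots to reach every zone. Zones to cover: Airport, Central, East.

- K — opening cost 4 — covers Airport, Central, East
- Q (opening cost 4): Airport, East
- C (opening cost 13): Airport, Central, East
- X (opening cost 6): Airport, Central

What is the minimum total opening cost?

4

This is an integer covering problem.
K alone covers Airport, Central, East — every zone.
Total opening cost: 4.
No cover costs less than 4.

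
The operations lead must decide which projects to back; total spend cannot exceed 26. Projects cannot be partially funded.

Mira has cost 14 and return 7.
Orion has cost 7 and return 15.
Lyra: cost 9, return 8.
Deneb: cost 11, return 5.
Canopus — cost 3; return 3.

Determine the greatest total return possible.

26

Orion + Lyra + Canopus: cost 7 + 9 + 3 = 19 ≤ 26, return 15 + 8 + 3 = 26.
Orion + Lyra: cost 7 + 9 = 16 ≤ 26, return 15 + 8 = 23.
Mira + Orion + Canopus: cost 14 + 7 + 3 = 24 ≤ 26, return 7 + 15 + 3 = 25.
Best is Orion, Lyra, and Canopus with total return 26.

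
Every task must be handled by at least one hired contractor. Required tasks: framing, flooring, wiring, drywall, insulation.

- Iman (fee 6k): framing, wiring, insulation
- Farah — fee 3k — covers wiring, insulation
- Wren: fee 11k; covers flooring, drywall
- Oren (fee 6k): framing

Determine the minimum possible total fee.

17

Choose Iman and Wren: together they cover framing, flooring, wiring, drywall, insulation — every task.
Total fee: 6 + 11 = 17.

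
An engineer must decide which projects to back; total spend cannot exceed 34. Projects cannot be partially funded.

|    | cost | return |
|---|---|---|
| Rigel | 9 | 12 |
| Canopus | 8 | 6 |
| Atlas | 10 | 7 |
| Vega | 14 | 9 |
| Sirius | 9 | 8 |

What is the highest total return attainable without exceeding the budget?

29

Rigel + Atlas + Vega: cost 9 + 10 + 14 = 33 ≤ 34, return 12 + 7 + 9 = 28.
Rigel + Atlas + Sirius: cost 9 + 10 + 9 = 28 ≤ 34, return 12 + 7 + 8 = 27.
Rigel + Vega + Sirius: cost 9 + 14 + 9 = 32 ≤ 34, return 12 + 9 + 8 = 29.
Best is Rigel, Vega, and Sirius with total return 29.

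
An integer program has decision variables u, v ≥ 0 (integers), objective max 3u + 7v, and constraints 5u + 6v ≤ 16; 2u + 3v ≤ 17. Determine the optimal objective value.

14

The continuous relaxation peaks at (0, 2.67) with value 18.67; rounding to a feasible lattice point costs some objective.
(u,v)=(0,2): 5·0+6·2=12≤16, 2·0+3·2=6≤17, objective 14.
(u,v)=(1,1): 5·1+6·1=11≤16, 2·1+3·1=5≤17, objective 10.
(u,v)=(0,1): 5·0+6·1=6≤16, 2·0+3·1=3≤17, objective 7.
Maximum is 14 at (u,v)=(0,2).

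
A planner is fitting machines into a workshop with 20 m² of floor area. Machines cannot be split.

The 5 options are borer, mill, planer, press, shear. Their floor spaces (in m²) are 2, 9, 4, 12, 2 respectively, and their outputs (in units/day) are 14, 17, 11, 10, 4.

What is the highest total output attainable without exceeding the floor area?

46

This is an integer program with binary decision variables.
borer + mill + planer: floor space 2 + 9 + 4 = 15 ≤ 20, output 14 + 17 + 11 = 42.
borer + mill + planer + shear: floor space 2 + 9 + 4 + 2 = 17 ≤ 20, output 14 + 17 + 11 + 4 = 46.
borer + planer + press + shear: floor space 2 + 4 + 12 + 2 = 20 ≤ 20, output 14 + 11 + 10 + 4 = 39.
Best is borer, mill, planer, and shear with total output 46.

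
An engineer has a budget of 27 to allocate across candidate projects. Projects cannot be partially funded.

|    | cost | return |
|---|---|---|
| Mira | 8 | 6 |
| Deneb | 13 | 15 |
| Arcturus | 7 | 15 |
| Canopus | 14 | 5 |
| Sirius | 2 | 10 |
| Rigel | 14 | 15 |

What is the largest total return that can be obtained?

This is a 0-1 knapsack instance.
Allowing fractional choices, the relaxed optimum would be about 45.4, but projects are indivisible.
Deneb + Arcturus + Sirius: cost 13 + 7 + 2 = 22 ≤ 27, return 15 + 15 + 10 = 40.
Arcturus + Sirius + Rigel: cost 7 + 2 + 14 = 23 ≤ 27, return 15 + 10 + 15 = 40.
Mira + Arcturus + Sirius: cost 8 + 7 + 2 = 17 ≤ 27, return 6 + 15 + 10 = 31.
The maximum return is 40; one optimal choice is Deneb, Arcturus, and Sirius.

40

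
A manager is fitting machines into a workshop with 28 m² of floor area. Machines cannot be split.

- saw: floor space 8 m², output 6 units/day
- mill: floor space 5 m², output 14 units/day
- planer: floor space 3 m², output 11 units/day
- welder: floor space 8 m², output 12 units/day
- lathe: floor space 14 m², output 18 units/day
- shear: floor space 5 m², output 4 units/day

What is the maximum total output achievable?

47

Treat it as a binary knapsack problem.
Take mill, planer, lathe, and shear: floor space 5 + 3 + 14 + 5 = 27 ≤ 28, output 14 + 11 + 18 + 4 = 47.
No other feasible combination does better.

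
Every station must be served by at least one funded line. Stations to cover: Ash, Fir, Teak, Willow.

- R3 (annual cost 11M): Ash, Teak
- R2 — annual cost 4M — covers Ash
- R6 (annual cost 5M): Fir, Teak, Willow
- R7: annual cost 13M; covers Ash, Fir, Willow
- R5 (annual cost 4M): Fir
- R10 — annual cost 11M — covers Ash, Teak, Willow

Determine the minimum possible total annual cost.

Choose R2 and R6: together they cover Ash, Fir, Teak, Willow — every station.
Total annual cost: 4 + 5 = 9.
No cover costs less than 9.

9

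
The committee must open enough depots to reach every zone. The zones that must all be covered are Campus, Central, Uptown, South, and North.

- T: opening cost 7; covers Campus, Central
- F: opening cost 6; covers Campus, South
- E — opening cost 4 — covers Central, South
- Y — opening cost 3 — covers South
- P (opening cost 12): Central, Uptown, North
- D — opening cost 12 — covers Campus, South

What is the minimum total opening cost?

Choose F and P: together they cover Campus, Central, Uptown, South, North — every zone.
Total opening cost: 6 + 12 = 18.

18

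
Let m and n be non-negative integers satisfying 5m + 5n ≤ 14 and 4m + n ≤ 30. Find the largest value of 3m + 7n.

(m,n)=(0,2) is feasible, giving 14.
(m,n)=(1,1) is feasible, giving 10.
(m,n)=(0,1) is feasible, giving 7.
Maximum is 14 at (m,n)=(0,2).

14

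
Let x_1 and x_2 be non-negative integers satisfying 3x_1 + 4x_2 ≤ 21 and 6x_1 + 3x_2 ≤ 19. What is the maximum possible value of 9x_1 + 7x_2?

37

The continuous relaxation peaks at (0.867, 4.6) with value 40.00; rounding to a feasible lattice point costs some objective.
(x_1,x_2)=(1,4): 3·1+4·4=19≤21, 6·1+3·4=18≤19, objective 37.
(x_1,x_2)=(0,5): 3·0+4·5=20≤21, 6·0+3·5=15≤19, objective 35.
Maximum is 37 at (x_1,x_2)=(1,4).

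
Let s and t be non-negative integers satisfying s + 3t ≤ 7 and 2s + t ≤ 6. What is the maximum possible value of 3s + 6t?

15

(s,t)=(1,2): 1·1+3·2=7≤7, 2·1+1·2=4≤6, objective 15.
(s,t)=(2,1): 1·2+3·1=5≤7, 2·2+1·1=5≤6, objective 12.
(s,t)=(0,2): 1·0+3·2=6≤7, 2·0+1·2=2≤6, objective 12.
No feasible integer point exceeds 15.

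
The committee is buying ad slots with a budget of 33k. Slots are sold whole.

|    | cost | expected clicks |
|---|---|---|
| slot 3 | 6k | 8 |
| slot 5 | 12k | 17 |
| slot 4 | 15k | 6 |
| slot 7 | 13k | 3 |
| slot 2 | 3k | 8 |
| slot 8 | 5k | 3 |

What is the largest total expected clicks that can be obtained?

This is an integer program with binary decision variables.
Allowing fractional choices, the relaxed optimum would be about 38.8, but ad slots are indivisible.
slot 3 + slot 5 + slot 2 + slot 8: cost 6 + 12 + 3 + 5 = 26 ≤ 33, expected clicks 8 + 17 + 8 + 3 = 36.
slot 5 + slot 4 + slot 2: cost 12 + 15 + 3 = 30 ≤ 33, expected clicks 17 + 6 + 8 = 31.
slot 3 + slot 5 + slot 2: cost 6 + 12 + 3 = 21 ≤ 33, expected clicks 8 + 17 + 8 = 33.
Best is slot 3, slot 5, slot 2, and slot 8 with total expected clicks 36.

36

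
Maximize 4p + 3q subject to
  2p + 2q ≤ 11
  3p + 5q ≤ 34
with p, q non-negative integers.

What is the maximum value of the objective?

(p,q)=(5,0): 2·5+2·0=10≤11, 3·5+5·0=15≤34, objective 20.
(p,q)=(4,1): 2·4+2·1=10≤11, 3·4+5·1=17≤34, objective 19.
No feasible integer point exceeds 20.

20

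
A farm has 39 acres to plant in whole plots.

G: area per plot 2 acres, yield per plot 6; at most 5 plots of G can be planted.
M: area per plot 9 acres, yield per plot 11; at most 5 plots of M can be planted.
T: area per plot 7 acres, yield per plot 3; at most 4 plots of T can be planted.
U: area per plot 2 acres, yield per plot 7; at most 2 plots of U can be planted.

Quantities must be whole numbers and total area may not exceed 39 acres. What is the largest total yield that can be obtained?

This is a bounded integer knapsack.
4×G, 3×M, and 2×U: area 39 ≤ 39, yield 4·6 + 3·11 + 2·7 = 71.
5×G, 3×M, and 1×U: area 39 ≤ 39, yield 5·6 + 3·11 + 1·7 = 70.
Best is 71.

71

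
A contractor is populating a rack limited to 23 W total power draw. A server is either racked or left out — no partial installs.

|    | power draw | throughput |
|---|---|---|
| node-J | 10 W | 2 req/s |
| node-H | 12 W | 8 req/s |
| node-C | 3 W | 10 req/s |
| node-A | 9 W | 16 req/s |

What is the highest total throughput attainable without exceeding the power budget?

Take node-J, node-C, and node-A: power draw 10 + 3 + 9 = 22 ≤ 23, throughput 2 + 10 + 16 = 28.
No other feasible combination does better.

28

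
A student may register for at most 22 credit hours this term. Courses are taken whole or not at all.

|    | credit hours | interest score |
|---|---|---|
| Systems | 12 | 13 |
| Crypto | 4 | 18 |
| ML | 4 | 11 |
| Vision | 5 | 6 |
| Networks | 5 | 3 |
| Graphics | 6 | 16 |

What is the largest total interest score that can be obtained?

This is a 0-1 knapsack instance.
Systems + Crypto + Graphics: credit hours 12 + 4 + 6 = 22 ≤ 22, interest score 13 + 18 + 16 = 47.
Crypto + ML + Vision + Graphics: credit hours 4 + 4 + 5 + 6 = 19 ≤ 22, interest score 18 + 11 + 6 + 16 = 51.
Crypto + ML + Networks + Graphics: credit hours 4 + 4 + 5 + 6 = 19 ≤ 22, interest score 18 + 11 + 3 + 16 = 48.
Best is Crypto, ML, Vision, and Graphics with total interest score 51.

51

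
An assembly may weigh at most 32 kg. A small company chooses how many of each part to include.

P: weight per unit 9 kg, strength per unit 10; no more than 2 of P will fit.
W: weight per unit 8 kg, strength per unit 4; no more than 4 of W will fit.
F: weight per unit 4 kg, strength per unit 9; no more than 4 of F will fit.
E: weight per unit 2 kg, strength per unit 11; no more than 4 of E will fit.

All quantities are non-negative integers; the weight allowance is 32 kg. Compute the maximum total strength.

This is a bounded integer knapsack.
E has the best ratio (11/2); taking only E gives at most 4×11 = 44 (stopped by the supply cap of 4).
Mixing does better — 1×W, 4×F, and 4×E: weight 32 ≤ 32, strength 1·4 + 4·9 + 4·11 = 84.

84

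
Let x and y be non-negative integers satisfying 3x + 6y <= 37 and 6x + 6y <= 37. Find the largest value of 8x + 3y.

48

The continuous relaxation peaks at (6.17, 0) with value 49.33; rounding to a feasible lattice point costs some objective.
(x,y)=(6,0): 3·6+6·0=18≤37, 6·6+6·0=36≤37, objective 48.
(x,y)=(5,1): 3·5+6·1=21≤37, 6·5+6·1=36≤37, objective 43.
(x,y)=(5,0): 3·5+6·0=15≤37, 6·5+6·0=30≤37, objective 40.
The best lattice point is (6,0), giving 48.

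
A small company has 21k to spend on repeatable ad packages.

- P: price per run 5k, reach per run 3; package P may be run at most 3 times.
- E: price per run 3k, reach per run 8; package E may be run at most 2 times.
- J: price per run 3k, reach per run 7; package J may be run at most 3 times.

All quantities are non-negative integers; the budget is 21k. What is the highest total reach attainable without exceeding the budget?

1×P, 2×E, and 3×J: price 20 ≤ 21, reach 1·3 + 2·8 + 3·7 = 40.
2×E and 3×J: price 15 ≤ 21, reach 2·8 + 3·7 = 37.
Best is 40.

40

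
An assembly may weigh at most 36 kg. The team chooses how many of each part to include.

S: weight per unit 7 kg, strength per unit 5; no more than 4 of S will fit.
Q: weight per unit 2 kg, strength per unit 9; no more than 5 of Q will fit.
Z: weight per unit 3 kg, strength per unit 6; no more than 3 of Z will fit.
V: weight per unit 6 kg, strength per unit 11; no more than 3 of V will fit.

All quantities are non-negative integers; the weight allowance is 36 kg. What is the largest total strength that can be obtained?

90

Q has the best ratio (9/2); taking only Q gives at most 5×9 = 45 (stopped by the supply cap of 5).
Mixing does better — 5×Q, 2×Z, and 3×V: weight 34 ≤ 36, strength 5·9 + 2·6 + 3·11 = 90.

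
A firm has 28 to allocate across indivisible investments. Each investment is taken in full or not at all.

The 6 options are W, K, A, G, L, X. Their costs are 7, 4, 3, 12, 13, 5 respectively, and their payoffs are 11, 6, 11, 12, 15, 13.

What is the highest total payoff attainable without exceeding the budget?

50

Allowing fractional choices, the relaxed optimum would be about 51.4, but investments are indivisible.
W + A + G + X: cost 7 + 3 + 12 + 5 = 27 ≤ 28, payoff 11 + 11 + 12 + 13 = 47.
K + A + L + X: cost 4 + 3 + 13 + 5 = 25 ≤ 28, payoff 6 + 11 + 15 + 13 = 45.
W + A + L + X: cost 7 + 3 + 13 + 5 = 28 ≤ 28, payoff 11 + 11 + 15 + 13 = 50.
Best is W, A, L, and X with total payoff 50.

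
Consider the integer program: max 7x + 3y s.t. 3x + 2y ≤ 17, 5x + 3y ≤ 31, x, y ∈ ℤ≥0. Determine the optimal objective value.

The continuous relaxation peaks at (5.67, 0) with value 39.67; rounding to a feasible lattice point costs some objective.
(x,y)=(5,1): 3·5+2·1=17≤17, 5·5+3·1=28≤31, objective 38.
(x,y)=(5,0): 3·5+2·0=15≤17, 5·5+3·0=25≤31, objective 35.
(x,y)=(4,2): 3·4+2·2=16≤17, 5·4+3·2=26≤31, objective 34.
Maximum is 38 at (x,y)=(5,1).

38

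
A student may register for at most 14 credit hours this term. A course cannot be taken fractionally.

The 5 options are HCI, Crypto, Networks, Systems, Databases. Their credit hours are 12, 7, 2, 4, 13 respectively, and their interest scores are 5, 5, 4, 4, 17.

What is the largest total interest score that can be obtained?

Treat it as a binary knapsack problem.
Take Databases: credit hours 13 ≤ 14, interest score 17.
No other feasible combination does better.

17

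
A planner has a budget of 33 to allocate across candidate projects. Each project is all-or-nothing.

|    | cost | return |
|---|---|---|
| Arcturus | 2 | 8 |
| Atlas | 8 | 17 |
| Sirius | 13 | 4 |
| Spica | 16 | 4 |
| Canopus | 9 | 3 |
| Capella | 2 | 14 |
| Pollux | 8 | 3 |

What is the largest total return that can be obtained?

46

This is an integer program with binary decision variables.
Take Arcturus, Atlas, Sirius, Capella, and Pollux: cost 2 + 8 + 13 + 2 + 8 = 33 ≤ 33, return 8 + 17 + 4 + 14 + 3 = 46.
No other feasible combination does better.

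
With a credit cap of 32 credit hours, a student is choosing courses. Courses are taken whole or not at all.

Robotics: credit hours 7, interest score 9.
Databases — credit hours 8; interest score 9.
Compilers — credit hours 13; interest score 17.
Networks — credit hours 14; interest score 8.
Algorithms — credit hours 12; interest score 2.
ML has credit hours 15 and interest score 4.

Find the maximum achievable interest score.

Allowing fractional choices, the relaxed optimum would be about 37.3, but courses are indivisible.
Robotics + Compilers + Algorithms: credit hours 7 + 13 + 12 = 32 ≤ 32, interest score 9 + 17 + 2 = 28.
Robotics + Compilers: credit hours 7 + 13 = 20 ≤ 32, interest score 9 + 17 = 26.
Robotics + Databases + Compilers: credit hours 7 + 8 + 13 = 28 ≤ 32, interest score 9 + 9 + 17 = 35.
Best is Robotics, Databases, and Compilers with total interest score 35.

35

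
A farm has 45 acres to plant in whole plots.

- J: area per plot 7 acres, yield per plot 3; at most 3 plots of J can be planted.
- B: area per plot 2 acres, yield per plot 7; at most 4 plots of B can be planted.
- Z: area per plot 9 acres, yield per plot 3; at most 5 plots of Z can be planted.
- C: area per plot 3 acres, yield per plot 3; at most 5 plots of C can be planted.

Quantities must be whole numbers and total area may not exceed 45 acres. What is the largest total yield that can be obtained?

52

This is a bounded integer knapsack.
4×B, 2×Z, and 5×C: area 41 ≤ 45, yield 4·7 + 2·3 + 5·3 = 49.
3×J, 4×B, and 5×C: area 44 ≤ 45, yield 3·3 + 4·7 + 5·3 = 52.
Best is 52.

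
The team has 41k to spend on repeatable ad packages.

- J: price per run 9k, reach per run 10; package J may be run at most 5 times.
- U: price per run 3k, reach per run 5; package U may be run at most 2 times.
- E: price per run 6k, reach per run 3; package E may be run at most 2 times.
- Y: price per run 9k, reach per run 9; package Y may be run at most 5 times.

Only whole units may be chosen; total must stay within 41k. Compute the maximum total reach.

45

U has the best ratio (5/3); taking only U gives at most 2×5 = 10 (stopped by the supply cap of 2).
Mixing does better — 4×J and 1×U: price 39 ≤ 41, reach 4·10 + 1·5 = 45.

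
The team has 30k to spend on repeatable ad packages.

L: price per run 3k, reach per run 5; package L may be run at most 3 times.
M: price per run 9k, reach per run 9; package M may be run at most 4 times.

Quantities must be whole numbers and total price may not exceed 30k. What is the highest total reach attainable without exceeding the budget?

33

Take 3×L and 2×M: price 27 ≤ 30, reach 3·5 + 2·9 = 33.
L has the best ratio (5/3) and is taken to its limit of 3; remaining capacity is filled optimally with the others.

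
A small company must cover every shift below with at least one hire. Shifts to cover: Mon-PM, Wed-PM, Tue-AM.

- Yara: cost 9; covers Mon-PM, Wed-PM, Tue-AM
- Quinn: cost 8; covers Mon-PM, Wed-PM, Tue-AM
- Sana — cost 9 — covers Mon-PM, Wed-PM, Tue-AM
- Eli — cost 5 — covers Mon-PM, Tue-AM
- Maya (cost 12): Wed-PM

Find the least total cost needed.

The greedy cost-per-new-shift heuristic would pick Eli and Quinn for 13, but a cheaper cover exists.
Quinn alone covers Mon-PM, Wed-PM, Tue-AM — every shift.
Total cost: 8.
No cover costs less than 8.

8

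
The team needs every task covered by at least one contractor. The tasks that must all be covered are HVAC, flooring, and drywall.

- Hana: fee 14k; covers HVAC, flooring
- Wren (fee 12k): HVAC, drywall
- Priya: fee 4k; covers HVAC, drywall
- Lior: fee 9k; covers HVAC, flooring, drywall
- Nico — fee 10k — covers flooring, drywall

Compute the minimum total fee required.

9

Lior alone covers HVAC, flooring, drywall — every task.
Total fee: 9.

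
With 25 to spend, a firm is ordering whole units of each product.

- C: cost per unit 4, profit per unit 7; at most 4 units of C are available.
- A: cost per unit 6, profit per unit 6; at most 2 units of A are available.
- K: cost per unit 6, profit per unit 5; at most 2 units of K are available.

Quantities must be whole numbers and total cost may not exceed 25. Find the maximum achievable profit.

34

This is a bounded integer knapsack.
Take 4×C and 1×A: cost 22 ≤ 25, profit 4·7 + 1·6 = 34.
C has the best ratio (7/4) and is taken to its limit of 4; remaining capacity is filled optimally with the others.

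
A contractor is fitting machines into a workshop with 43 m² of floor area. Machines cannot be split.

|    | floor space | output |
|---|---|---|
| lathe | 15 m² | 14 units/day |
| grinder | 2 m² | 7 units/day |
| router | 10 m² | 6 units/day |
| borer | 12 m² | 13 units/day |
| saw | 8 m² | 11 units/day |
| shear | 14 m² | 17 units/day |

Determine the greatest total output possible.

51

Allowing fractional choices, the relaxed optimum would be about 54.5, but machines are indivisible.
lathe + grinder + borer + shear: floor space 15 + 2 + 12 + 14 = 43 ≤ 43, output 14 + 7 + 13 + 17 = 51.
lathe + grinder + saw + shear: floor space 15 + 2 + 8 + 14 = 39 ≤ 43, output 14 + 7 + 11 + 17 = 49.
grinder + borer + saw + shear: floor space 2 + 12 + 8 + 14 = 36 ≤ 43, output 7 + 13 + 11 + 17 = 48.
Best is lathe, grinder, borer, and shear with total output 51.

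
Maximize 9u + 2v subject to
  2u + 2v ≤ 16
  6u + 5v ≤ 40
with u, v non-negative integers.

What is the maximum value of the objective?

(u,v)=(6,0) is feasible, giving 54.
(u,v)=(5,1) is feasible, giving 47.
(u,v)=(5,0) is feasible, giving 45.
Maximum is 54 at (u,v)=(6,0).

54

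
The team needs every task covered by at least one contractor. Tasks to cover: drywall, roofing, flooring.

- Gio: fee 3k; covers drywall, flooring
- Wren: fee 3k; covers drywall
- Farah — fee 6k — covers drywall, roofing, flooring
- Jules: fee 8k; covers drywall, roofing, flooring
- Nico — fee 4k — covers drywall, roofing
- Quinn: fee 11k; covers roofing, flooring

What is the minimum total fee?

The greedy cost-per-new-task heuristic would pick Gio and Nico for 7, but a cheaper cover exists.
Farah alone covers drywall, roofing, flooring — every task.
Total fee: 6.
No cover costs less than 6.

6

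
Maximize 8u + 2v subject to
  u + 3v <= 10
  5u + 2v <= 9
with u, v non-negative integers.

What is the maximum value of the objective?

The continuous relaxation peaks at (1.8, 0) with value 14.40; rounding to a feasible lattice point costs some objective.
(u,v)=(1,2): 1·1+3·2=7≤10, 5·1+2·2=9≤9, objective 12.
(u,v)=(1,1): 1·1+3·1=4≤10, 5·1+2·1=7≤9, objective 10.
The best lattice point is (1,2), giving 12.

12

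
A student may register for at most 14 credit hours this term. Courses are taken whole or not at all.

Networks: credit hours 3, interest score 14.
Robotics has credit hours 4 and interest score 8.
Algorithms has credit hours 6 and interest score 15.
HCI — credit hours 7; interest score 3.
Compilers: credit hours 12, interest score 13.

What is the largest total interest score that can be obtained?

37

This is an integer program with binary decision variables.
Allowing fractional choices, the relaxed optimum would be about 38.1, but courses are indivisible.
Networks + Robotics + Algorithms: credit hours 3 + 4 + 6 = 13 ≤ 14, interest score 14 + 8 + 15 = 37.
Networks + Robotics + HCI: credit hours 3 + 4 + 7 = 14 ≤ 14, interest score 14 + 8 + 3 = 25.
Networks + Algorithms: credit hours 3 + 6 = 9 ≤ 14, interest score 14 + 15 = 29.
Best is Networks, Robotics, and Algorithms with total interest score 37.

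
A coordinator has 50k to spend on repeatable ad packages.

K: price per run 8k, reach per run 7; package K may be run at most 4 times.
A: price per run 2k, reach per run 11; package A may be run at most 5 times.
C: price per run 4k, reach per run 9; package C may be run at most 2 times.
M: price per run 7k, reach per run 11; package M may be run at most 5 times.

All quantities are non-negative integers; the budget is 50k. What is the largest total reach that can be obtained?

119

Take 5×A, 1×C, and 5×M: price 49 ≤ 50, reach 5·11 + 1·9 + 5·11 = 119.
A has the best ratio (11/2) and is taken to its limit of 5; remaining capacity is filled optimally with the others.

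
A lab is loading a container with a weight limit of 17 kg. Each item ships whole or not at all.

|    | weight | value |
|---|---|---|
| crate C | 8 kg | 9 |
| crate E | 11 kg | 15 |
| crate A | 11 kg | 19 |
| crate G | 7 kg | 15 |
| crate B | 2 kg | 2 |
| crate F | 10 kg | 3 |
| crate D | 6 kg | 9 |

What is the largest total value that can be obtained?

28

Take crate A and crate D: weight 11 + 6 = 17 ≤ 17, value 19 + 9 = 28.
No other feasible combination does better.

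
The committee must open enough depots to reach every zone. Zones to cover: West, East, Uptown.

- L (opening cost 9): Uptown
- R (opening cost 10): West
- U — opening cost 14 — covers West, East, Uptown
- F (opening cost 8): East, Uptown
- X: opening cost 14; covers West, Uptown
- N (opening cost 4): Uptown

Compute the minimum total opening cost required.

This is a weighted set-cover instance.
The greedy cost-per-new-zone heuristic would pick F and R for 18, but a cheaper cover exists.
U alone covers West, East, Uptown — every zone.
Total opening cost: 14.
No cover costs less than 14.

14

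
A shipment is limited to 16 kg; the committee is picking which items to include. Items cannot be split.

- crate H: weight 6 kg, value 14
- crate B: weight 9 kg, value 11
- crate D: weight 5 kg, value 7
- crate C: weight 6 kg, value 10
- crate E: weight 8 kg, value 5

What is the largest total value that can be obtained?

25

crate H + crate C: weight 6 + 6 = 12 ≤ 16, value 14 + 10 = 24.
crate H + crate D: weight 6 + 5 = 11 ≤ 16, value 14 + 7 = 21.
crate H + crate B: weight 6 + 9 = 15 ≤ 16, value 14 + 11 = 25.
Best is crate H and crate B with total value 25.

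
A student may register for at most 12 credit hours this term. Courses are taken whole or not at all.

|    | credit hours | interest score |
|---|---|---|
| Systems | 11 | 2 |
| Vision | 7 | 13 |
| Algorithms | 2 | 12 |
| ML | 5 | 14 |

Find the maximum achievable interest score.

Allowing fractional choices, the relaxed optimum would be about 35.3, but courses are indivisible.
Algorithms + ML: credit hours 2 + 5 = 7 ≤ 12, interest score 12 + 14 = 26.
Vision + Algorithms: credit hours 7 + 2 = 9 ≤ 12, interest score 13 + 12 = 25.
Vision + ML: credit hours 7 + 5 = 12 ≤ 12, interest score 13 + 14 = 27.
Best is Vision and ML with total interest score 27.

27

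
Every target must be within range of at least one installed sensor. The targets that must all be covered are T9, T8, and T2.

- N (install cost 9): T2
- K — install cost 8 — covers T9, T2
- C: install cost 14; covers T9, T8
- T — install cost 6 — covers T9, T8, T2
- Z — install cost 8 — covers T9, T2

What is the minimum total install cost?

T alone covers T9, T8, T2 — every target.
Total install cost: 6.
No cover costs less than 6.

6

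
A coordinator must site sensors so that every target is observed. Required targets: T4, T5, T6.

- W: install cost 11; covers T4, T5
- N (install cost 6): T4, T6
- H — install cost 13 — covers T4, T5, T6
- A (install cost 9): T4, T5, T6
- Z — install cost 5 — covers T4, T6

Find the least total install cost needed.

The greedy cost-per-new-target heuristic would pick Z and A for 14, but a cheaper cover exists.
A alone covers T4, T5, T6 — every target.
Total install cost: 9.
No cover costs less than 9.

9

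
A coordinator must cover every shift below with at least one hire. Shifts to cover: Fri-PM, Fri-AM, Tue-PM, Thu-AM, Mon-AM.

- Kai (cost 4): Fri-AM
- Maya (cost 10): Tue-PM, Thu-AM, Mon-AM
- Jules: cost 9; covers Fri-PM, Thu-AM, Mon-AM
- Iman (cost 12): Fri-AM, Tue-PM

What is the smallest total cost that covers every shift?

The greedy cost-per-new-shift heuristic would pick Jules, Kai, and Maya for 23, but a cheaper cover exists.
Choose Jules and Iman: together they cover Fri-PM, Fri-AM, Tue-PM, Thu-AM, Mon-AM — every shift.
Total cost: 9 + 12 = 21.
No cover costs less than 21.

21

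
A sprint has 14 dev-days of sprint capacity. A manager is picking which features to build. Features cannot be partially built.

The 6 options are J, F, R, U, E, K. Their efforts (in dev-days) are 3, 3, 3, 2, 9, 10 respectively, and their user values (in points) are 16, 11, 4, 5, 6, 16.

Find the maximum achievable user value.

36

J + K: effort 3 + 10 = 13 ≤ 14, user value 16 + 16 = 32.
J + F + R + U: effort 3 + 3 + 3 + 2 = 11 ≤ 14, user value 16 + 11 + 4 + 5 = 36.
J + F + U: effort 3 + 3 + 2 = 8 ≤ 14, user value 16 + 11 + 5 = 32.
Best is J, F, R, and U with total user value 36.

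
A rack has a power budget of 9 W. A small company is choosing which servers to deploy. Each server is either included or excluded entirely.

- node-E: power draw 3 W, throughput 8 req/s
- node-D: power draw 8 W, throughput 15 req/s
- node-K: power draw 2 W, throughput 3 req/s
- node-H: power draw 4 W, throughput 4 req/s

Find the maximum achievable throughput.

node-E + node-K + node-H: power draw 3 + 2 + 4 = 9 ≤ 9, throughput 8 + 3 + 4 = 15.
node-E + node-H: power draw 3 + 4 = 7 ≤ 9, throughput 8 + 4 = 12.
node-D: power draw 8 ≤ 9, throughput 15.
The maximum throughput is 15; one optimal choice is node-D.

15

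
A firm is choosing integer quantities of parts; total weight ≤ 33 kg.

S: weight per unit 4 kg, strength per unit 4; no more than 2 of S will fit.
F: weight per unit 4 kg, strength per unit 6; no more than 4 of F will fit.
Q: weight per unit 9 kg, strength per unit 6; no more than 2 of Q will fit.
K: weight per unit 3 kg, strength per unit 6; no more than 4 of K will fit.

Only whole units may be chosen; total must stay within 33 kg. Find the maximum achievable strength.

52

1×S, 4×F, and 4×K: weight 32 ≤ 33, strength 1·4 + 4·6 + 4·6 = 52.
2×S, 3×F, and 4×K: weight 32 ≤ 33, strength 2·4 + 3·6 + 4·6 = 50.
Best is 52.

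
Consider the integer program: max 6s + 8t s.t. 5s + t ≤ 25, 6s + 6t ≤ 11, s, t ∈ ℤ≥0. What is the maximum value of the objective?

8

(s,t)=(0,1): 5·0+1·1=1≤25, 6·0+6·1=6≤11, objective 8.
(s,t)=(1,0): 5·1+1·0=5≤25, 6·1+6·0=6≤11, objective 6.
(s,t)=(0,0): 5·0+1·0=0≤25, 6·0+6·0=0≤11, objective 0.
Maximum is 8 at (s,t)=(0,1).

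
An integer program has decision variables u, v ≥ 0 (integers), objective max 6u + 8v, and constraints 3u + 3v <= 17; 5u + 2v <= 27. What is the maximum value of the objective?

40

(u,v)=(0,5): 3·0+3·5=15≤17, 5·0+2·5=10≤27, objective 40.
(u,v)=(1,4): 3·1+3·4=15≤17, 5·1+2·4=13≤27, objective 38.
(u,v)=(0,4): 3·0+3·4=12≤17, 5·0+2·4=8≤27, objective 32.
Maximum is 40 at (u,v)=(0,5).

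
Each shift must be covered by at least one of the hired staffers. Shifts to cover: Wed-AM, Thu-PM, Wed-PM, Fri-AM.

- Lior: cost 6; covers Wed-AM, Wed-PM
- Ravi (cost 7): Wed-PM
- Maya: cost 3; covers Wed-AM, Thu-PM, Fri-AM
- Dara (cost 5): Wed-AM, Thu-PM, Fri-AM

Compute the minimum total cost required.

Choose Lior and Maya: together they cover Wed-AM, Thu-PM, Wed-PM, Fri-AM — every shift.
Total cost: 6 + 3 = 9.

9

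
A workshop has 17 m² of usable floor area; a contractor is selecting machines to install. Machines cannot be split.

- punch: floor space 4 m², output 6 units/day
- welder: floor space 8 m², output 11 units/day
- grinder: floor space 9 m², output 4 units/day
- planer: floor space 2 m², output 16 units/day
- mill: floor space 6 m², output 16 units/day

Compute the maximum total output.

This is a 0-1 knapsack instance.
Allowing fractional choices, the relaxed optimum would be about 44.9, but machines are indivisible.
grinder + planer + mill: floor space 9 + 2 + 6 = 17 ≤ 17, output 4 + 16 + 16 = 36.
punch + planer + mill: floor space 4 + 2 + 6 = 12 ≤ 17, output 6 + 16 + 16 = 38.
welder + planer + mill: floor space 8 + 2 + 6 = 16 ≤ 17, output 11 + 16 + 16 = 43.
Best is welder, planer, and mill with total output 43.

43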